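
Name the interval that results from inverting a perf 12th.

perfect fourth

First reduce the compound perfect twelfth to its simple form, a perfect fifth.
Interval numbers invert to sum to nine: 5 + 4 = 9, so a fifth inverts to a fourth.
Quality inverts too: perfect stays perfect. That makes the inversion a perfect fourth.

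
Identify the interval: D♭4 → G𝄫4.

D to G spans four letter names (D-E-F-G), so the interval is some kind of fourth.
A perfect fourth would be 5 semitones; Db4 to Gbb4 is 4, one semitone narrower, so the interval is diminished.

diminished 4th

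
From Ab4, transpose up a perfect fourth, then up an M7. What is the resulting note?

A perfect fourth up from Ab4 is Db5.
Up a major seventh from Db5: C6 (11 semitones up).

C6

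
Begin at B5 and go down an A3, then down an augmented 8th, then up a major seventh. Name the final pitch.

Fb5

B5 down an augmented third → Gb5 (5 semitones).
Gb5 down an augmented octave → Gbb4 (13 semitones).
Gbb4 up a major seventh → Fb5 (11 semitones).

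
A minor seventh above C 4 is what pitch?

The seventh takes the letter from C up to B.
Moving 10 semitones up from C4 (the size of a minor seventh) reaches Bb4.

B flat 4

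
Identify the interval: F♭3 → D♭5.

F to D spans six letter names (F-G-A-B-C-D), plus an octave: a thirteenth.
Fb3 to Db5 is 21 semitones, matching the major thirteenth exactly, so the quality is major.
(Equivalently, a compound major sixth: a major sixth plus an octave.)

M13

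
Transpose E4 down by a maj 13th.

G2

The thirteenth's letter: E down six letter names plus an octave → G.
A major thirteenth spans 21 semitones, so from E4 the target pitch is G2.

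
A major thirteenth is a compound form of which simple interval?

Subtracting seven from the interval number removes an octave: 13 − 7 = 6.
So a major thirteenth is an octave plus a major sixth. The quality is unchanged.

M6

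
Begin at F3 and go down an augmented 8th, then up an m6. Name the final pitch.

Dbb3

F3 down an augmented octave → Fb2 (13 semitones).
Fb2 up a minor sixth → Dbb3 (8 semitones).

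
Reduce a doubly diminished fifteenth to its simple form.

Take out an octave (7 from the number): 15 − 7 = 8.
Quality carries through unchanged, so the simple form is a doubly diminished octave.

dd8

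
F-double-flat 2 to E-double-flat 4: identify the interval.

F to E spans seven letter names (F-G-A-B-C-D-E), plus an octave, so the interval is some kind of fourteenth.
Counting semitones, Fbb2→Ebb4 is 23, which is the major fourteenth.
(Equivalently, a compound major seventh: a major seventh plus an octave.)

major 14th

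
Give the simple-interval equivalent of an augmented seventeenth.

Take out 2 octaves (14 from the number): 17 − 14 = 3.
Quality carries through unchanged, so the simple form is an augmented third.

augmented third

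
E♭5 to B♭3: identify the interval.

Descending from Eb5 to Bb3 is the same interval as ascending Bb3 to Eb5.
B to E spans four letter names (B-C-D-E), plus an octave, so the interval is some kind of eleventh.
Counting semitones, Bb3→Eb5 is 17, which is the perfect eleventh.
(Equivalently, a compound perfect fourth: a perfect fourth plus an octave.)

perfect eleventh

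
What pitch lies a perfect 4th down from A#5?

Four letter names down from A: E.
A perfect fourth is 5 semitones; 5 semitones down from A#5 gives E#5.

E#5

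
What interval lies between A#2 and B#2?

A to B spans two letter names (A-B), so the interval is some kind of second.
A#2 to B#2 is 2 semitones, matching the major second exactly, so the quality is major.

major second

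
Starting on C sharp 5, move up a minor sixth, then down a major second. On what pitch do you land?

Up a minor sixth from C#5: A5 (8 semitones up).
A5 down a major second → G5 (2 semitones).

G 5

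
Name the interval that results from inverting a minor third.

major sixth

Interval numbers invert to sum to nine: 3 + 6 = 9, so a third inverts to a sixth.
The quality also flips — minor becomes major — giving a major sixth.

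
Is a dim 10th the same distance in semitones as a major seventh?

No

A diminished tenth spans 14 semitones; a major seventh spans 11 semitones. They differ by 3.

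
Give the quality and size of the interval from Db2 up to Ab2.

D to A spans five letter names (D-E-F-G-A): a fifth.
Db2 to Ab2 is 7 semitones, matching the perfect fifth exactly, so the quality is perfect.

perfect 5th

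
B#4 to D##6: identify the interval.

B to D spans three letter names (B-C-D), plus an octave — that makes it a tenth of some quality.
B#4 to D##6 is 16 semitones, matching the major tenth exactly, so the quality is major.
(Equivalently, a compound major third: a major third plus an octave.)

major 10th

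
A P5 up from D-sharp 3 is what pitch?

A-sharp 3

Counting five letter names up from D lands on A.
Moving 7 semitones up from D#3 (the size of a perfect fifth) reaches A#3.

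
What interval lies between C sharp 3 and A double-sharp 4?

augmented 13th

C to A spans six letter names (C-D-E-F-G-A), plus an octave, so the interval is some kind of thirteenth.
The major thirteenth is 21 semitones; here we have 22, one semitone wider: augmented.
(Equivalently, a compound augmented sixth: an augmented sixth plus an octave.)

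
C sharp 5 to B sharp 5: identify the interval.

major seventh

C to B spans seven letter names (C-D-E-F-G-A-B): a seventh.
Counting semitones, C#5→B#5 is 11, which is the major seventh.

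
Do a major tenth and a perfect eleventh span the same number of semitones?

No

A major tenth is 16 semitones but a perfect eleventh is 17 semitones — different sizes.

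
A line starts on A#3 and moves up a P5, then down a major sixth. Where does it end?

Up a perfect fifth from A#3: E#4 (7 semitones up).
Down a major sixth from E#4: G#3 (9 semitones down).

G#3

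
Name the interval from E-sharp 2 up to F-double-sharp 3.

M9

E to F spans two letter names (E-F), plus an octave: a ninth.
E#2 to F##3 is 14 semitones, matching the major ninth exactly, so the quality is major.
(Equivalently, a compound major second: a major second plus an octave.)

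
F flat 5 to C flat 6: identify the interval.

F to C spans five letter names (F-G-A-B-C): a fifth.
Counting semitones, Fb5→Cb6 is 7, which is the perfect fifth.

perfect 5th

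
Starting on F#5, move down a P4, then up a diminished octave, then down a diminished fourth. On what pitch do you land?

G#5

F#5 down a perfect fourth → C#5 (5 semitones).
C#5 up a diminished octave → C6 (11 semitones).
C6 down a diminished fourth → G#5 (4 semitones).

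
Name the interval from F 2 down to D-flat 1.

Descending from F2 to Db1 is the same interval as ascending Db1 to F2.
D to F spans three letter names (D-E-F), plus an octave: a tenth.
Counting semitones, Db1→F2 is 16, which is the major tenth.
(Equivalently, a compound major third: a major third plus an octave.)

M10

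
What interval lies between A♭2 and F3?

A to F spans six letter names (A-B-C-D-E-F): a sixth.
The major sixth spans 9 semitones, and Ab2 to F3 is exactly 9 semitones — so this is a major sixth.

M6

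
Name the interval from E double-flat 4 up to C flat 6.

M13

E to C spans six letter names (E-F-G-A-B-C), plus an octave, so the interval is some kind of thirteenth.
The major thirteenth spans 21 semitones, and Ebb4 to Cb6 is exactly 21 semitones — so this is a major thirteenth.
(Equivalently, a compound major sixth: a major sixth plus an octave.)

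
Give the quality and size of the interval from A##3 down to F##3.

M3

Descending from A##3 to F##3 is the same interval as ascending F##3 to A##3.
F to A spans three letter names (F-G-A) — that makes it a third of some quality.
F##3 to A##3 is 4 semitones, matching the major third exactly, so the quality is major.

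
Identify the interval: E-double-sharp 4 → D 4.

Descending from E##4 to D4 is the same interval as ascending D4 to E##4.
D to E spans two letter names (D-E) — that makes it a second of some quality.
The major second is 2 semitones; here we have 4, two semitones wider: doubly augmented.

doubly augmented 2nd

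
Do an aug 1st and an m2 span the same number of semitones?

An augmented unison spans 1 semitone, and a minor second also spans 1 semitone — they're enharmonic.

Yes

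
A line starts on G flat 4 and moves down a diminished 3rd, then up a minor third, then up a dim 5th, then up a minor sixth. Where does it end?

Gb4 down a diminished third → E4 (2 semitones).
E4 up a minor third → G4 (3 semitones).
G4 up a diminished fifth → Db5 (6 semitones).
Up a minor sixth from Db5: Bbb5 (8 semitones up).

B double-flat 5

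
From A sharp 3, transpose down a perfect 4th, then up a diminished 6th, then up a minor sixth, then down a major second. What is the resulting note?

G flat 4

Down a perfect fourth from A#3: E#3 (5 semitones down).
E#3 up a diminished sixth → C4 (7 semitones).
Up a minor sixth from C4: Ab4 (8 semitones up).
A major second down from Ab4 is Gb4.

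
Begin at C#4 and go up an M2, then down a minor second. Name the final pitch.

Up a major second from C#4: D#4 (2 semitones up).
A minor second down from D#4 is C##4.

C##4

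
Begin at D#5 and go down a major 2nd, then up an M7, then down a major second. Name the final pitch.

A#5

D#5 down a major second → C#5 (2 semitones).
C#5 up a major seventh → B#5 (11 semitones).
Down a major second from B#5: A#5 (2 semitones down).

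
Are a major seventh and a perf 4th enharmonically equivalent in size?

A major seventh spans 11 semitones; a perfect fourth spans 5 semitones. They differ by 6.

No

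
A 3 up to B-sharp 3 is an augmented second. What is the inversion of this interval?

diminished 7th

The rule of nine gives the new number: 9 − 2 = 7, so a second becomes a seventh.
The quality also flips — augmented becomes diminished — giving a diminished seventh.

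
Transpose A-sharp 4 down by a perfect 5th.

The fifth takes the letter from A down to D.
Moving 7 semitones down from A#4 (the size of a perfect fifth) reaches D#4.

D-sharp 4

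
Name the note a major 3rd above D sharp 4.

The third takes the letter from D up to F.
Moving 4 semitones up from D#4 (the size of a major third) reaches F##4.

F double-sharp 4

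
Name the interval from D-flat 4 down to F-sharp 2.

Descending from Db4 to F#2 is the same interval as ascending F#2 to Db4.
F to D spans six letter names (F-G-A-B-C-D), plus an octave, so the interval is some kind of thirteenth.
F#2 to Db4 spans 19 semitones — two semitones narrower than the major thirteenth (21) — giving a diminished thirteenth.
(Equivalently, a compound diminished sixth: a diminished sixth plus an octave.)

d13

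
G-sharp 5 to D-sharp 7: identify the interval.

perfect twelfth

G to D spans five letter names (G-A-B-C-D), plus an octave, so the interval is some kind of twelfth.
G#5 to D#7 is 19 semitones, matching the perfect twelfth exactly, so the quality is perfect.
(Equivalently, a compound perfect fifth: a perfect fifth plus an octave.)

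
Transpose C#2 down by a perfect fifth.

The fifth takes the letter from C down to F.
Moving 7 semitones down from C#2 (the size of a perfect fifth) reaches F#1.

F#1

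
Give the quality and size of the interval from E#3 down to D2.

augmented ninth

Descending from E#3 to D2 is the same interval as ascending D2 to E#3.
D to E spans two letter names (D-E), plus an octave, so the interval is some kind of ninth.
A major ninth would be 14 semitones; D2 to E#3 is 15, one semitone wider, so the interval is augmented.
(Equivalently, a compound augmented second: an augmented second plus an octave.)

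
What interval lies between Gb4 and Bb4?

G to B spans three letter names (G-A-B), so the interval is some kind of third.
Counting semitones, Gb4→Bb4 is 4, which is the major third.

M3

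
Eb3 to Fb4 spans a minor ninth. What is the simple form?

Take out an octave (7 from the number): 9 − 7 = 2.
Quality carries through unchanged, so the simple form is a minor second.

minor 2nd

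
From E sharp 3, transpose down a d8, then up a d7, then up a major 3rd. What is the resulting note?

E#3 down a diminished octave → E##2 (11 semitones).
Up a diminished seventh from E##2: D#3 (9 semitones up).
Up a major third from D#3: F##3 (4 semitones up).

F double-sharp 3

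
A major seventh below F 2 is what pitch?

Seven letter names down from F: G.
Moving 11 semitones down from F2 (the size of a major seventh) reaches Gb1.

G flat 1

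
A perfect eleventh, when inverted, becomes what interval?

perfect 5th

First reduce the compound perfect eleventh to its simple form, a perfect fourth.
The rule of nine gives the new number: 9 − 4 = 5, so a fourth becomes a fifth.
The quality also flips — perfect stays perfect — giving a perfect fifth.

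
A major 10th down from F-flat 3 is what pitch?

Counting three letter names plus an octave down from F lands on D.
Moving 16 semitones down from Fb3 (the size of a major tenth) reaches Dbb2.

D-double-flat 2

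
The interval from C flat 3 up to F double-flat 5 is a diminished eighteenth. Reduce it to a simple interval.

Take out 2 octaves (14 from the number): 18 − 14 = 4.
Quality carries through unchanged, so the simple form is a diminished fourth.

d4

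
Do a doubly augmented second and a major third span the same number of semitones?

Yes

A doubly augmented second = 4 semitones = a major third; enharmonically equal.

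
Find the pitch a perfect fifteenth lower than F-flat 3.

A fifteenth keeps the letter name F, two octaves down from F.
A perfect fifteenth spans 24 semitones, so from Fb3 the target pitch is Fb1.

F-flat 1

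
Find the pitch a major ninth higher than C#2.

D#3

The ninth's letter: C up two letter names plus an octave → D.
A major ninth is 14 semitones; 14 semitones up from C#2 gives D#3.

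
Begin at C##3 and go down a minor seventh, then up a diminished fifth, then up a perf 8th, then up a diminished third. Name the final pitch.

Down a minor seventh from C##3: D##2 (10 semitones down).
A diminished fifth up from D##2 is A#2.
A#2 up a perfect octave → A#3 (12 semitones).
A diminished third up from A#3 is C4.

C4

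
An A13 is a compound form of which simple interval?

Subtracting seven from the interval number removes an octave: 13 − 7 = 6.
That makes an augmented thirteenth a compound augmented sixth — an octave plus an augmented sixth.

augmented 6th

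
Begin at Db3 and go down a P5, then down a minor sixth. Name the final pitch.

Db3 down a perfect fifth → Gb2 (7 semitones).
Gb2 down a minor sixth → Bb1 (8 semitones).

Bb1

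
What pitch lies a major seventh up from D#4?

C##5

Seven letter names up from D: C.
Moving 11 semitones up from D#4 (the size of a major seventh) reaches C##5.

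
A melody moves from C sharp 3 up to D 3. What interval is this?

C to D spans two letter names (C-D): a second.
A major second would be 2 semitones, but C#3 to D3 is 1 — one semitone narrower, making it a minor second.

minor 2nd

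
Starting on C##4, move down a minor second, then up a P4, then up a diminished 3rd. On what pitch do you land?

C##4 down a minor second → B##3 (1 semitone).
Up a perfect fourth from B##3: E##4 (5 semitones up).
E##4 up a diminished third → G#4 (2 semitones).

G#4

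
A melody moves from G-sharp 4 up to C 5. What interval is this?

diminished 4th

G to C spans four letter names (G-A-B-C) — that makes it a fourth of some quality.
The perfect fourth is 5 semitones; here we have 4, one semitone narrower: diminished.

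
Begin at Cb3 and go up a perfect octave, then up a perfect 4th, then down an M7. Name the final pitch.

A perfect octave up from Cb3 is Cb4.
Cb4 up a perfect fourth → Fb4 (5 semitones).
Fb4 down a major seventh → Gbb3 (11 semitones).

Gbb3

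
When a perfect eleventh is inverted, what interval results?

First reduce the compound perfect eleventh to its simple form, a perfect fourth.
Interval numbers invert to sum to nine: 4 + 5 = 9, so a fourth inverts to a fifth.
Quality inverts too: perfect stays perfect. That makes the inversion a perfect fifth.

P5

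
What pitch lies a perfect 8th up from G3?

For an octave the letter name doesn't change: still G, an octave up.
A perfect octave spans 12 semitones, so from G3 the target pitch is G4.

G4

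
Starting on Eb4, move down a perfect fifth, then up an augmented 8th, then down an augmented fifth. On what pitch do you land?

Eb4 down a perfect fifth → Ab3 (7 semitones).
Ab3 up an augmented octave → A4 (13 semitones).
An augmented fifth down from A4 is Db4.

Db4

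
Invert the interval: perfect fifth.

The rule of nine gives the new number: 9 − 5 = 4, so a fifth becomes a fourth.
Quality inverts too: perfect stays perfect. That makes the inversion a perfect fourth.

perfect fourth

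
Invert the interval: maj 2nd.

minor 7th

The rule of nine gives the new number: 9 − 2 = 7, so a second becomes a seventh.
The quality also flips — major becomes minor — giving a minor seventh.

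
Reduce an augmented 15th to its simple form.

Each octave removed subtracts seven from the number: 15 − 7 = 8.
Quality carries through unchanged, so the simple form is an augmented octave.

A8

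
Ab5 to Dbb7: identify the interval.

A to D spans four letter names (A-B-C-D), plus an octave: an eleventh.
The perfect eleventh is 17 semitones; here we have 16, one semitone narrower: diminished.
(Equivalently, a compound diminished fourth: a diminished fourth plus an octave.)

diminished eleventh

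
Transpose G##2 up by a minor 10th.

Three letters up from G (plus an octave) reaches B.
A minor tenth spans 15 semitones, so from G##2 the target pitch is B#3.

B#3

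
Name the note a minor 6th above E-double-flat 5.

C-double-flat 6

Six letter names up from E: C.
A minor sixth spans 8 semitones, so from Ebb5 the target pitch is Cbb6.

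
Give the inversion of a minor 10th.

First reduce the compound minor tenth to its simple form, a minor third.
Interval numbers invert to sum to nine: 3 + 6 = 9, so a third inverts to a sixth.
The quality also flips — minor becomes major — giving a major sixth.

major 6th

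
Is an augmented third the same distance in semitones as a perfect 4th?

Yes

An augmented third spans 5 semitones, and a perfect fourth also spans 5 semitones — they're enharmonic.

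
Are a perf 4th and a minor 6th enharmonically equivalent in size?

5 semitones (perfect fourth) vs 8 semitones (minor sixth): not equal.

No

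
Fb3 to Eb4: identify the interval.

major seventh

F to E spans seven letter names (F-G-A-B-C-D-E): a seventh.
Fb3 to Eb4 is 11 semitones, matching the major seventh exactly, so the quality is major.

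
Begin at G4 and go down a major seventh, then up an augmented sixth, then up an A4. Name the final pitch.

B#4

G4 down a major seventh → Ab3 (11 semitones).
Up an augmented sixth from Ab3: F#4 (10 semitones up).
F#4 up an augmented fourth → B#4 (6 semitones).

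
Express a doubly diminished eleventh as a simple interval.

Subtracting seven from the interval number removes an octave: 11 − 7 = 4.
So a doubly diminished eleventh is an octave plus a doubly diminished fourth. The quality is unchanged.

doubly diminished 4th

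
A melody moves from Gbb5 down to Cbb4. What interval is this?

perfect twelfth

Descending from Gbb5 to Cbb4 is the same interval as ascending Cbb4 to Gbb5.
C to G spans five letter names (C-D-E-F-G), plus an octave — that makes it a twelfth of some quality.
The perfect twelfth spans 19 semitones, and Cbb4 to Gbb5 is exactly 19 semitones — so this is a perfect twelfth.
(Equivalently, a compound perfect fifth: a perfect fifth plus an octave.)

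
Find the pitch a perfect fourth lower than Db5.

Ab4

Four letter names down from D: A.
Moving 5 semitones down from Db5 (the size of a perfect fourth) reaches Ab4.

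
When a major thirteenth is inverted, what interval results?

First reduce the compound major thirteenth to its simple form, a major sixth.
The rule of nine gives the new number: 9 − 6 = 3, so a sixth becomes a third.
And major becomes minor under inversion, so we get a minor third.

minor 3rd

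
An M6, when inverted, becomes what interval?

minor 3rd

Inverted interval numbers add to nine, so a sixth pairs with a third (6 + 3 = 9).
The quality also flips — major becomes minor — giving a minor third.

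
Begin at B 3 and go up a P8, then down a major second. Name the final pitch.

A 4

B3 up a perfect octave → B4 (12 semitones).
Down a major second from B4: A4 (2 semitones down).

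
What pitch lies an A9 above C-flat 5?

Counting two letter names plus an octave up from C lands on D.
An augmented ninth is 15 semitones; 15 semitones up from Cb5 gives D6.

D 6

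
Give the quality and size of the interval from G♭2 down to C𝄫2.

augmented fifth

Descending from Gb2 to Cbb2 is the same interval as ascending Cbb2 to Gb2.
C to G spans five letter names (C-D-E-F-G), so the interval is some kind of fifth.
Cbb2 to Gb2 spans 8 semitones — one semitone wider than the perfect fifth (7) — giving an augmented fifth.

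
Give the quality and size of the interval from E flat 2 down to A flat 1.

Descending from Eb2 to Ab1 is the same interval as ascending Ab1 to Eb2.
A to E spans five letter names (A-B-C-D-E): a fifth.
The perfect fifth spans 7 semitones, and Ab1 to Eb2 is exactly 7 semitones — so this is a perfect fifth.

perfect 5th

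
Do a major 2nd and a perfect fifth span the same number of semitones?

No

A major second spans 2 semitones; a perfect fifth spans 7 semitones. They differ by 5.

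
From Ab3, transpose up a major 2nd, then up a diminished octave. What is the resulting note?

Up a major second from Ab3: Bb3 (2 semitones up).
Up a diminished octave from Bb3: Bbb4 (11 semitones up).

Bbb4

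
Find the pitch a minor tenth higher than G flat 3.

Three letters up from G (plus an octave) reaches B.
A minor tenth is 15 semitones; 15 semitones up from Gb3 gives Bbb4.

B double-flat 4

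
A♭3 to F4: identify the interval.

M6

A to F spans six letter names (A-B-C-D-E-F) — that makes it a sixth of some quality.
The major sixth spans 9 semitones, and Ab3 to F4 is exactly 9 semitones — so this is a major sixth.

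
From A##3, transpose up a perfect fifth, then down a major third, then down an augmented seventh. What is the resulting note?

D3

A perfect fifth up from A##3 is E##4.
E##4 down a major third → C##4 (4 semitones).
C##4 down an augmented seventh → D3 (12 semitones).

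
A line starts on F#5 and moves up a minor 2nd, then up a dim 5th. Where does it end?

Db6

A minor second up from F#5 is G5.
A diminished fifth up from G5 is Db6.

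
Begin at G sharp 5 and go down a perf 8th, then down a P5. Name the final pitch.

C sharp 4

G#5 down a perfect octave → G#4 (12 semitones).
A perfect fifth down from G#4 is C#4.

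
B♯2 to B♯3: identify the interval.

perfect octave

B to B is the same letter name, plus an octave: an octave.
The perfect octave spans 12 semitones, and B#2 to B#3 is exactly 12 semitones — so this is a perfect octave.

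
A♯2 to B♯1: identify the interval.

Descending from A#2 to B#1 is the same interval as ascending B#1 to A#2.
B to A spans seven letter names (B-C-D-E-F-G-A): a seventh.
B#1 to A#2 is 10 semitones, a half step short of the major seventh (11), so this is minor.

minor seventh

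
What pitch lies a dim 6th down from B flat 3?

Counting six letter names down from B lands on D.
A diminished sixth spans 7 semitones, so from Bb3 the target pitch is D#3.

D sharp 3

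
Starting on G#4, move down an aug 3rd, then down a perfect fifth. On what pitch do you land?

G#4 down an augmented third → Eb4 (5 semitones).
Down a perfect fifth from Eb4: Ab3 (7 semitones down).

Ab3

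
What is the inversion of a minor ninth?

M7

First reduce the compound minor ninth to its simple form, a minor second.
Interval numbers invert to sum to nine: 2 + 7 = 9, so a second inverts to a seventh.
Quality inverts too: minor becomes major. That makes the inversion a major seventh.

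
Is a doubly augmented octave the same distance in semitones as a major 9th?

Yes

Both span 14 semitones: a doubly augmented octave and a major ninth are the same chromatic distance.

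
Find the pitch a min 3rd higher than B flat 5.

Counting three letter names up from B lands on D.
A minor third is 3 semitones; 3 semitones up from Bb5 gives Db6.

D flat 6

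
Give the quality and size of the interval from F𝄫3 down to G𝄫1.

minor fourteenth

Descending from Fbb3 to Gbb1 is the same interval as ascending Gbb1 to Fbb3.
G to F spans seven letter names (G-A-B-C-D-E-F), plus an octave: a fourteenth.
At 22 semitones, Gbb1→Fbb3 falls one short of a major fourteenth: minor.
(Equivalently, a compound minor seventh: a minor seventh plus an octave.)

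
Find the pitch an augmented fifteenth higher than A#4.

The letter stays A (same as the start), shifted two octaves up.
An augmented fifteenth is 25 semitones; 25 semitones up from A#4 gives A##6.

A##6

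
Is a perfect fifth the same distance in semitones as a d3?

A perfect fifth is 7 semitones but a diminished third is 2 semitones — different sizes.

No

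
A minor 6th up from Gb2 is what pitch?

Six letter names up from G: E.
A minor sixth is 8 semitones; 8 semitones up from Gb2 gives Ebb3.

Ebb3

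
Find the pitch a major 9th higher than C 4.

Two letters up from C (plus an octave) reaches D.
Moving 14 semitones up from C4 (the size of a major ninth) reaches D5.

D 5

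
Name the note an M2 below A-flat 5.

G-flat 5

Two letter names down from A: G.
Moving 2 semitones down from Ab5 (the size of a major second) reaches Gb5.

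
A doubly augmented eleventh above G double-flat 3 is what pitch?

C 5

Counting four letter names plus an octave up from G lands on C.
Moving 19 semitones up from Gbb3 (the size of a doubly augmented eleventh) reaches C5.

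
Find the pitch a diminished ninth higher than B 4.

Counting two letter names plus an octave up from B lands on C.
A diminished ninth is 12 semitones; 12 semitones up from B4 gives Cb6.

C flat 6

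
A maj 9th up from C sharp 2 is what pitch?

D sharp 3

The ninth's letter: C up two letter names plus an octave → D.
Moving 14 semitones up from C#2 (the size of a major ninth) reaches D#3.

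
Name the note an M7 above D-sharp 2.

Seven letter names up from D: C.
A major seventh spans 11 semitones, so from D#2 the target pitch is C##3.

C-double-sharp 3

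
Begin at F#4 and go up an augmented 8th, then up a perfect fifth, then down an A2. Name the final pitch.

F#4 up an augmented octave → F##5 (13 semitones).
F##5 up a perfect fifth → C##6 (7 semitones).
C##6 down an augmented second → B5 (3 semitones).

B5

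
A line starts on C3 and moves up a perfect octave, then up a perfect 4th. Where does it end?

F4

Up a perfect octave from C3: C4 (12 semitones up).
A perfect fourth up from C4 is F4.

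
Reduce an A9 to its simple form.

Subtracting seven from the interval number removes an octave: 9 − 7 = 2.
That makes an augmented ninth a compound augmented second — an octave plus an augmented second.

augmented second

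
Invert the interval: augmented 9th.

diminished seventh

First reduce the compound augmented ninth to its simple form, an augmented second.
Inverted interval numbers add to nine, so a second pairs with a seventh (2 + 7 = 9).
And augmented becomes diminished under inversion, so we get a diminished seventh.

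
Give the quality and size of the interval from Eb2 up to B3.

E to B spans five letter names (E-F-G-A-B), plus an octave — that makes it a twelfth of some quality.
Eb2 to B3 spans 20 semitones — one semitone wider than the perfect twelfth (19) — giving an augmented twelfth.
(Equivalently, a compound augmented fifth: an augmented fifth plus an octave.)

augmented twelfth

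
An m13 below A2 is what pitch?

C#1

The thirteenth's letter: A down six letter names plus an octave → C.
Moving 20 semitones down from A2 (the size of a minor thirteenth) reaches C#1.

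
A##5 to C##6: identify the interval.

A to C spans three letter names (A-B-C) — that makes it a third of some quality.
A major third would be 4 semitones, but A##5 to C##6 is 3 — one semitone narrower, making it a minor third.

m3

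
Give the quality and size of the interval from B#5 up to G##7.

B to G spans six letter names (B-C-D-E-F-G), plus an octave: a thirteenth.
B#5 to G##7 is 21 semitones, matching the major thirteenth exactly, so the quality is major.
(Equivalently, a compound major sixth: a major sixth plus an octave.)

major thirteenth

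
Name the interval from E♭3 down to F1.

m14

Descending from Eb3 to F1 is the same interval as ascending F1 to Eb3.
F to E spans seven letter names (F-G-A-B-C-D-E), plus an octave, so the interval is some kind of fourteenth.
At 22 semitones, F1→Eb3 falls one short of a major fourteenth: minor.
(Equivalently, a compound minor seventh: a minor seventh plus an octave.)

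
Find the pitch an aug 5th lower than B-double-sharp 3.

The fifth takes the letter from B down to E.
An augmented fifth spans 8 semitones, so from B##3 the target pitch is E#3.

E-sharp 3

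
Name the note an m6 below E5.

G#4

The sixth takes the letter from E down to G.
A minor sixth spans 8 semitones, so from E5 the target pitch is G#4.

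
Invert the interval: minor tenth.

First reduce the compound minor tenth to its simple form, a minor third.
Interval numbers invert to sum to nine: 3 + 6 = 9, so a third inverts to a sixth.
The quality also flips — minor becomes major — giving a major sixth.

major sixth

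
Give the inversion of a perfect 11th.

perfect fifth

First reduce the compound perfect eleventh to its simple form, a perfect fourth.
Interval numbers invert to sum to nine: 4 + 5 = 9, so a fourth inverts to a fifth.
The quality also flips — perfect stays perfect — giving a perfect fifth.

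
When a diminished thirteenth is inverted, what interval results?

First reduce the compound diminished thirteenth to its simple form, a diminished sixth.
Interval numbers invert to sum to nine: 6 + 3 = 9, so a sixth inverts to a third.
Quality inverts too: diminished becomes augmented. That makes the inversion an augmented third.

augmented third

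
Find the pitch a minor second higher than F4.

Counting two letter names up from F lands on G.
Moving 1 semitone up from F4 (the size of a minor second) reaches Gb4.

Gb4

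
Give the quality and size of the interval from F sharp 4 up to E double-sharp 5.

augmented 7th

F to E spans seven letter names (F-G-A-B-C-D-E) — that makes it a seventh of some quality.
The major seventh is 11 semitones; here we have 12, one semitone wider: augmented.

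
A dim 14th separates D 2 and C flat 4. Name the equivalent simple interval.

d7

Each octave removed subtracts seven from the number: 14 − 7 = 7.
That makes a diminished fourteenth a compound diminished seventh — an octave plus a diminished seventh.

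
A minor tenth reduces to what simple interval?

Take out an octave (7 from the number): 10 − 7 = 3.
Quality carries through unchanged, so the simple form is a minor third.

minor 3rd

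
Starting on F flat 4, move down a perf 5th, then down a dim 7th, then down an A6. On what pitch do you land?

E double-flat 2

Down a perfect fifth from Fb4: Bbb3 (7 semitones down).
Down a diminished seventh from Bbb3: C3 (9 semitones down).
C3 down an augmented sixth → Ebb2 (10 semitones).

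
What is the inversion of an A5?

diminished fourth

Interval numbers invert to sum to nine: 5 + 4 = 9, so a fifth inverts to a fourth.
Quality inverts too: augmented becomes diminished. That makes the inversion a diminished fourth.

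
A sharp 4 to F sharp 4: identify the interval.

Descending from A#4 to F#4 is the same interval as ascending F#4 to A#4.
F to A spans three letter names (F-G-A), so the interval is some kind of third.
F#4 to A#4 is 4 semitones, matching the major third exactly, so the quality is major.

major third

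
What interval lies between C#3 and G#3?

perfect fifth

C to G spans five letter names (C-D-E-F-G) — that makes it a fifth of some quality.
Counting semitones, C#3→G#3 is 7, which is the perfect fifth.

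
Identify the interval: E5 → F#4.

Descending from E5 to F#4 is the same interval as ascending F#4 to E5.
F to E spans seven letter names (F-G-A-B-C-D-E) — that makes it a seventh of some quality.
F#4 to E5 is 10 semitones, a half step short of the major seventh (11), so this is minor.

minor seventh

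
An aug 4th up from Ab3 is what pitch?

D4

Counting four letter names up from A lands on D.
Moving 6 semitones up from Ab3 (the size of an augmented fourth) reaches D4.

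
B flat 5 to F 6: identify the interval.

B to F spans five letter names (B-C-D-E-F): a fifth.
Counting semitones, Bb5→F6 is 7, which is the perfect fifth.

perfect fifth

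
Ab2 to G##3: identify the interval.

A to G spans seven letter names (A-B-C-D-E-F-G): a seventh.
The major seventh is 11 semitones; here we have 13, two semitones wider: doubly augmented.

doubly augmented seventh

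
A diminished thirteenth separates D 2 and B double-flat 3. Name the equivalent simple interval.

d6

Each octave removed subtracts seven from the number: 13 − 7 = 6.
That makes a diminished thirteenth a compound diminished sixth — an octave plus a diminished sixth.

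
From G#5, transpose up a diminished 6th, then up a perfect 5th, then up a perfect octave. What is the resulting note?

Up a diminished sixth from G#5: Eb6 (7 semitones up).
Up a perfect fifth from Eb6: Bb6 (7 semitones up).
A perfect octave up from Bb6 is Bb7.

Bb7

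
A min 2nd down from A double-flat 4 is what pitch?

G flat 4

Two letter names down from A: G.
A minor second spans 1 semitone, so from Abb4 the target pitch is Gb4.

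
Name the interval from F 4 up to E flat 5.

minor seventh

F to E spans seven letter names (F-G-A-B-C-D-E): a seventh.
A major seventh would be 11 semitones, but F4 to Eb5 is 10 — one semitone narrower, making it a minor seventh.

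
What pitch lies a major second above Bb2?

Two letter names up from B: C.
Moving 2 semitones up from Bb2 (the size of a major second) reaches C3.

C3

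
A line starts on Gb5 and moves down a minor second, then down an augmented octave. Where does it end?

Down a minor second from Gb5: F5 (1 semitone down).
F5 down an augmented octave → Fb4 (13 semitones).

Fb4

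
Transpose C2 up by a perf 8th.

C3

An octave keeps the letter name C, an octave up from C.
A perfect octave spans 12 semitones, so from C2 the target pitch is C3.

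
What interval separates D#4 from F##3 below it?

Descending from D#4 to F##3 is the same interval as ascending F##3 to D#4.
F to D spans six letter names (F-G-A-B-C-D), so the interval is some kind of sixth.
F##3 to D#4 is 8 semitones, a half step short of the major sixth (9), so this is minor.

minor sixth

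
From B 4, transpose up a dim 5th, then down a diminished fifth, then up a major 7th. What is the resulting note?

A sharp 5

B4 up a diminished fifth → F5 (6 semitones).
A diminished fifth down from F5 is B4.
A major seventh up from B4 is A#5.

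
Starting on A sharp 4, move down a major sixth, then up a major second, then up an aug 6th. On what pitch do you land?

B double-sharp 4

A#4 down a major sixth → C#4 (9 semitones).
Up a major second from C#4: D#4 (2 semitones up).
Up an augmented sixth from D#4: B##4 (10 semitones up).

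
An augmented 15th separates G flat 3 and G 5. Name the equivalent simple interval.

Take out an octave (7 from the number): 15 − 7 = 8.
That makes an augmented fifteenth a compound augmented octave — an octave plus an augmented octave.

A8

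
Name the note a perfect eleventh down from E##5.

B##3

Four letters down from E (plus an octave) reaches B.
A perfect eleventh spans 17 semitones, so from E##5 the target pitch is B##3.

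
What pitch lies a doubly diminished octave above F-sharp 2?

F-flat 3

The letter stays F (same as the start), shifted an octave up.
A doubly diminished octave is 10 semitones; 10 semitones up from F#2 gives Fb3.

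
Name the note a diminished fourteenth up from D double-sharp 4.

C sharp 6

The fourteenth's letter: D up seven letter names plus an octave → C.
A diminished fourteenth spans 21 semitones, so from D##4 the target pitch is C#6.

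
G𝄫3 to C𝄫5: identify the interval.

G to C spans four letter names (G-A-B-C), plus an octave: an eleventh.
The perfect eleventh spans 17 semitones, and Gbb3 to Cbb5 is exactly 17 semitones — so this is a perfect eleventh.
(Equivalently, a compound perfect fourth: a perfect fourth plus an octave.)

perfect eleventh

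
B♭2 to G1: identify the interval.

Descending from Bb2 to G1 is the same interval as ascending G1 to Bb2.
G to B spans three letter names (G-A-B), plus an octave: a tenth.
G1 to Bb2 is 15 semitones, a half step short of the major tenth (16), so this is minor.
(Equivalently, a compound minor third: a minor third plus an octave.)

minor tenth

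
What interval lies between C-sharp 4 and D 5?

C to D spans two letter names (C-D), plus an octave, so the interval is some kind of ninth.
C#4 to D5 is 13 semitones, a half step short of the major ninth (14), so this is minor.
(Equivalently, a compound minor second: a minor second plus an octave.)

minor 9th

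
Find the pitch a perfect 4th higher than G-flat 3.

Four letter names up from G: C.
A perfect fourth spans 5 semitones, so from Gb3 the target pitch is Cb4.

C-flat 4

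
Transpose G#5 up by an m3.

B5

Three letter names up from G: B.
A minor third spans 3 semitones, so from G#5 the target pitch is B5.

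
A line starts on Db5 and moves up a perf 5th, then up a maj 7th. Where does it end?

Db5 up a perfect fifth → Ab5 (7 semitones).
Up a major seventh from Ab5: G6 (11 semitones up).

G6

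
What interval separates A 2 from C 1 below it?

Descending from A2 to C1 is the same interval as ascending C1 to A2.
C to A spans six letter names (C-D-E-F-G-A), plus an octave: a thirteenth.
C1 to A2 is 21 semitones, matching the major thirteenth exactly, so the quality is major.
(Equivalently, a compound major sixth: a major sixth plus an octave.)

major 13th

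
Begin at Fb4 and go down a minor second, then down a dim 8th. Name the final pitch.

E3

Fb4 down a minor second → Eb4 (1 semitone).
A diminished octave down from Eb4 is E3.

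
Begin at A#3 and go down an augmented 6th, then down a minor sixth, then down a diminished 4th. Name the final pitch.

A#3 down an augmented sixth → C3 (10 semitones).
Down a minor sixth from C3: E2 (8 semitones down).
A diminished fourth down from E2 is B#1.

B#1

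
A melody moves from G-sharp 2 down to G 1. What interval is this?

A8

Descending from G#2 to G1 is the same interval as ascending G1 to G#2.
G to G is the same letter name, plus an octave — that makes it an octave of some quality.
A perfect octave would be 12 semitones; G1 to G#2 is 13, one semitone wider, so the interval is augmented.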